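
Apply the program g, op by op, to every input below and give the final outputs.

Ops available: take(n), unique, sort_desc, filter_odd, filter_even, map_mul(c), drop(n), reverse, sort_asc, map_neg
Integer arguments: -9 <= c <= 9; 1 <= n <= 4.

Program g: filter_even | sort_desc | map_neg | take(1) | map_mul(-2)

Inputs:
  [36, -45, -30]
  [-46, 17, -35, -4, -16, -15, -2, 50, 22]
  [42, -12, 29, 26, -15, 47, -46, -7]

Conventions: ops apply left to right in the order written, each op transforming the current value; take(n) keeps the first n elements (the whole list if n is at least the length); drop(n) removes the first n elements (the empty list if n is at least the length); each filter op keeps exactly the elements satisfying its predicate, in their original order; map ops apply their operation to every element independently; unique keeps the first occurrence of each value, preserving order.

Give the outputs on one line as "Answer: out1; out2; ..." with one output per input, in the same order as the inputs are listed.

Execution, op by op:
  [36, -45, -30] -> [36, -30] -> [36, -30] -> [-36, 30] -> [-36] -> [72]
  [-46, 17, -35, -4, -16, -15, -2, 50, 22] -> [-46, -4, -16, -2, 50, 22] -> [50, 22, -2, -4, -16, -46] -> [-50, -22, 2, 4, 16, 46] -> [-50] -> [100]
  [42, -12, 29, 26, -15, 47, -46, -7] -> [42, -12, 26, -46] -> [42, 26, -12, -46] -> [-42, -26, 12, 46] -> [-42] -> [84]

[72]; [100]; [84]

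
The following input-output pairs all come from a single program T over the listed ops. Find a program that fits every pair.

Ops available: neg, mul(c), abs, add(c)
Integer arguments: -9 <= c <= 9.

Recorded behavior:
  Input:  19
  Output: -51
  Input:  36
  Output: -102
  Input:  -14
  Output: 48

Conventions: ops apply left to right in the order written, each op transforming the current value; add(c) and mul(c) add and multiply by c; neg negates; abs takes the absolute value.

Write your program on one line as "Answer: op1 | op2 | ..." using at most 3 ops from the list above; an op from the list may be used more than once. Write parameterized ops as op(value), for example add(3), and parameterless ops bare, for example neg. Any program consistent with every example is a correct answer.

add(-2) | mul(-3)

Check, running the answer program on each example:
  19 -> 17 -> -51
  36 -> 34 -> -102
  -14 -> -16 -> 48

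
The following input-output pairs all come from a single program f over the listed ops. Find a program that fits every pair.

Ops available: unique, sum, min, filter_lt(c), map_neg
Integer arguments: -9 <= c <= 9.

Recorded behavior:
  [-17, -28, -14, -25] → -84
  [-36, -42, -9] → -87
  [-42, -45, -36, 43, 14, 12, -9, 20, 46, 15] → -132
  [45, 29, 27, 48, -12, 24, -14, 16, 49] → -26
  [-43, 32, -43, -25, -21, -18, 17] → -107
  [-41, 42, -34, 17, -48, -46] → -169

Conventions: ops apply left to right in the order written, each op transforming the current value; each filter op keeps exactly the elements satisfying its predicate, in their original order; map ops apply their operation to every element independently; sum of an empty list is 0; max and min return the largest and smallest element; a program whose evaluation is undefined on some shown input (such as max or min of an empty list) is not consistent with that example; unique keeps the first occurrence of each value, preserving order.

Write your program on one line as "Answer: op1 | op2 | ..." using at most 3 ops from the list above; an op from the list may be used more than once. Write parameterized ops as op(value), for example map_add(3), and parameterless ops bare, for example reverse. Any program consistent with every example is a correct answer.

filter_lt(5) | unique | sum

Check, running the answer program on each example:
  [-17, -28, -14, -25] -> [-17, -28, -14, -25] -> [-17, -28, -14, -25] -> -84
  [-36, -42, -9] -> [-36, -42, -9] -> [-36, -42, -9] -> -87
  [-42, -45, -36, 43, 14, 12, -9, 20, 46, 15] -> [-42, -45, -36, -9] -> [-42, -45, -36, -9] -> -132
  [45, 29, 27, 48, -12, 24, -14, 16, 49] -> [-12, -14] -> [-12, -14] -> -26
  [-43, 32, -43, -25, -21, -18, 17] -> [-43, -43, -25, -21, -18] -> [-43, -25, -21, -18] -> -107
  [-41, 42, -34, 17, -48, -46] -> [-41, -34, -48, -46] -> [-41, -34, -48, -46] -> -169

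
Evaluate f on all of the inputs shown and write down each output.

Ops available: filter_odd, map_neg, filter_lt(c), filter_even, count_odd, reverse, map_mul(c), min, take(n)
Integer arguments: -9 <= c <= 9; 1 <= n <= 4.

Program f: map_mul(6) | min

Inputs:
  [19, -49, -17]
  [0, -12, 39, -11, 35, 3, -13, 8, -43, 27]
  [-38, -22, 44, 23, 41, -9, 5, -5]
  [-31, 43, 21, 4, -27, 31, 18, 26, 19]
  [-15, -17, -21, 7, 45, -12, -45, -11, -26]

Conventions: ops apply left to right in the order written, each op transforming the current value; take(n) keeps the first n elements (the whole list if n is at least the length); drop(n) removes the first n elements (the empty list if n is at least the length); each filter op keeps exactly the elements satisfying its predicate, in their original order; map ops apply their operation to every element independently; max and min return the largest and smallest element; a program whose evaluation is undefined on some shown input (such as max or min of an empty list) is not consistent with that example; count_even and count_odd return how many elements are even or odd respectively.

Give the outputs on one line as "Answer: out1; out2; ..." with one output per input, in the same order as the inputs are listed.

-294; -258; -228; -186; -270

Execution, op by op:
  [19, -49, -17] -> [114, -294, -102] -> -294
  [0, -12, 39, -11, 35, 3, -13, 8, -43, 27] -> [0, -72, 234, -66, 210, 18, -78, 48, -258, 162] -> -258
  [-38, -22, 44, 23, 41, -9, 5, -5] -> [-228, -132, 264, 138, 246, -54, 30, -30] -> -228
  [-31, 43, 21, 4, -27, 31, 18, 26, 19] -> [-186, 258, 126, 24, -162, 186, 108, 156, 114] -> -186
  [-15, -17, -21, 7, 45, -12, -45, -11, -26] -> [-90, -102, -126, 42, 270, -72, -270, -66, -156] -> -270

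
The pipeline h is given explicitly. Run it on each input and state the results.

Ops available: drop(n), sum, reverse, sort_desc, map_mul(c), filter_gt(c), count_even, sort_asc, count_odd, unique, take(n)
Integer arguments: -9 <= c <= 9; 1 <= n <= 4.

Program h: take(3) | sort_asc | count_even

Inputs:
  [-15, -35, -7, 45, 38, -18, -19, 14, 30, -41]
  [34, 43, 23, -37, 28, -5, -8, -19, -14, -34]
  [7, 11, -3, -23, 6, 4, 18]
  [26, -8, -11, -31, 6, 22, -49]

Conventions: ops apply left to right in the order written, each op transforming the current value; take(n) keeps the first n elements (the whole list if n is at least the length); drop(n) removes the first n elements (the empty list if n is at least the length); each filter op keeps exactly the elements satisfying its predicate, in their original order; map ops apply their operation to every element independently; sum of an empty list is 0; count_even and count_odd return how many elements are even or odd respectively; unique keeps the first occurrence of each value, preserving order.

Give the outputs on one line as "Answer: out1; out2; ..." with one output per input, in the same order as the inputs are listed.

Execution, op by op:
  [-15, -35, -7, 45, 38, -18, -19, 14, 30, -41] -> [-15, -35, -7] -> [-35, -15, -7] -> 0
  [34, 43, 23, -37, 28, -5, -8, -19, -14, -34] -> [34, 43, 23] -> [23, 34, 43] -> 1
  [7, 11, -3, -23, 6, 4, 18] -> [7, 11, -3] -> [-3, 7, 11] -> 0
  [26, -8, -11, -31, 6, 22, -49] -> [26, -8, -11] -> [-11, -8, 26] -> 2

0; 1; 0; 2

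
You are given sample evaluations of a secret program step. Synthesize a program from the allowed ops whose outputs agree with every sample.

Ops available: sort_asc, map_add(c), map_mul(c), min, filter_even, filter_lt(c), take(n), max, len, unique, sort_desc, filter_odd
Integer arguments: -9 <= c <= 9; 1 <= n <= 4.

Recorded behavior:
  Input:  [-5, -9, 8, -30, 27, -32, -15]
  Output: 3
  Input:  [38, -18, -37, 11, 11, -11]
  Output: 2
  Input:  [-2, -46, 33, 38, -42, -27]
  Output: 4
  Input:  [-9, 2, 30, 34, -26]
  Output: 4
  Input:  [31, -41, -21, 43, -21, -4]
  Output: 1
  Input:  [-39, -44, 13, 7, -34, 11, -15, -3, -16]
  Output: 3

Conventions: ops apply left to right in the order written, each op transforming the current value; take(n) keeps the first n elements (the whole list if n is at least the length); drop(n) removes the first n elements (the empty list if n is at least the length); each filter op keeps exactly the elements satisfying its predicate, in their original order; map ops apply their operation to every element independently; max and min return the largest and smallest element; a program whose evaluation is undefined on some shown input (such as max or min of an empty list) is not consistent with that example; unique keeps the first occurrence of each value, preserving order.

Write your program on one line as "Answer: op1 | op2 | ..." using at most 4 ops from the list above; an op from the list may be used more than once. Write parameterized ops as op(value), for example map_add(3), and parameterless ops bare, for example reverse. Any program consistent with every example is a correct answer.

filter_even | map_mul(-5) | len

Check, running the answer program on each example:
  [-5, -9, 8, -30, 27, -32, -15] -> [8, -30, -32] -> [-40, 150, 160] -> 3
  [38, -18, -37, 11, 11, -11] -> [38, -18] -> [-190, 90] -> 2
  [-2, -46, 33, 38, -42, -27] -> [-2, -46, 38, -42] -> [10, 230, -190, 210] -> 4
  [-9, 2, 30, 34, -26] -> [2, 30, 34, -26] -> [-10, -150, -170, 130] -> 4
  [31, -41, -21, 43, -21, -4] -> [-4] -> [20] -> 1
  [-39, -44, 13, 7, -34, 11, -15, -3, -16] -> [-44, -34, -16] -> [220, 170, 80] -> 3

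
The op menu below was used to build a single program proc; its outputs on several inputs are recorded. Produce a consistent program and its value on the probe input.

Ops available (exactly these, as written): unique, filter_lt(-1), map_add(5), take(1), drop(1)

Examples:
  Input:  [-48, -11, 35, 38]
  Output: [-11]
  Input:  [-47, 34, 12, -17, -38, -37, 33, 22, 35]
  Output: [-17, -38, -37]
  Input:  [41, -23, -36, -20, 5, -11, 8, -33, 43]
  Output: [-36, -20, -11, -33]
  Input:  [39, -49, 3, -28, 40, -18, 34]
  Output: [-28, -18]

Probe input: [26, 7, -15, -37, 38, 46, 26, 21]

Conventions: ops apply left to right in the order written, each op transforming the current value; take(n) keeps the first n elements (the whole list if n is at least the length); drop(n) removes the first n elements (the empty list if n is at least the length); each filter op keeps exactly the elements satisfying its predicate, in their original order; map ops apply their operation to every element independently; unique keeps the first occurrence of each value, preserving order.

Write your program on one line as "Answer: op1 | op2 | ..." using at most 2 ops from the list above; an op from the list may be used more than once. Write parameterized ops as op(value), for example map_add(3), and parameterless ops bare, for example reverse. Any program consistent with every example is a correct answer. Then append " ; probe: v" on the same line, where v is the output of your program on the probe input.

filter_lt(-1) | drop(1) ; probe: [-37]

Check, running the answer program on each example:
  [-48, -11, 35, 38] -> [-48, -11] -> [-11]
  [-47, 34, 12, -17, -38, -37, 33, 22, 35] -> [-47, -17, -38, -37] -> [-17, -38, -37]
  [41, -23, -36, -20, 5, -11, 8, -33, 43] -> [-23, -36, -20, -11, -33] -> [-36, -20, -11, -33]
  [39, -49, 3, -28, 40, -18, 34] -> [-49, -28, -18] -> [-28, -18]
  probe: [26, 7, -15, -37, 38, 46, 26, 21] -> [-15, -37] -> [-37]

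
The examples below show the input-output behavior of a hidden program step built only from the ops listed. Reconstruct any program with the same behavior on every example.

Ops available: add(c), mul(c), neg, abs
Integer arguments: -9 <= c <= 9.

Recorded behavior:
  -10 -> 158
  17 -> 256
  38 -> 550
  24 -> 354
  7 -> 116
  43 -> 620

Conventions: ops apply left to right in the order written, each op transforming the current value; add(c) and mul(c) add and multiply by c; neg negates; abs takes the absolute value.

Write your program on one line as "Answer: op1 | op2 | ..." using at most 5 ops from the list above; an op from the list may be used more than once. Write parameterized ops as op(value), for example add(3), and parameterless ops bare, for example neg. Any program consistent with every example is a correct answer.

neg | abs | mul(-7) | add(-9) | mul(-2)

Check, running the answer program on each example:
  -10 -> 10 -> 10 -> -70 -> -79 -> 158
  17 -> -17 -> 17 -> -119 -> -128 -> 256
  38 -> -38 -> 38 -> -266 -> -275 -> 550
  24 -> -24 -> 24 -> -168 -> -177 -> 354
  7 -> -7 -> 7 -> -49 -> -58 -> 116
  43 -> -43 -> 43 -> -301 -> -310 -> 620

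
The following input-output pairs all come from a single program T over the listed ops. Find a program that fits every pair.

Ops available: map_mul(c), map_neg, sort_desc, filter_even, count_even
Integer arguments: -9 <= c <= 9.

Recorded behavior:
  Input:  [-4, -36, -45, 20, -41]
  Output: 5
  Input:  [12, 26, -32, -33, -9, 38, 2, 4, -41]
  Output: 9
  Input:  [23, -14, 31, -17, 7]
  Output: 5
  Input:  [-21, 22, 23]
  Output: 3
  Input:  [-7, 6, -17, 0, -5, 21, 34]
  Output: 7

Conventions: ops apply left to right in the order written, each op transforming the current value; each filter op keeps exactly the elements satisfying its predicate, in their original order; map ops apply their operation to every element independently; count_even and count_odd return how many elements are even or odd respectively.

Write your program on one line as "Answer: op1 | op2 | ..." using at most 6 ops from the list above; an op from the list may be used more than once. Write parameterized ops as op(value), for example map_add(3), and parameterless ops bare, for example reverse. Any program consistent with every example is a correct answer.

map_neg | map_mul(-4) | map_mul(5) | map_neg | count_even

Check, running the answer program on each example:
  [-4, -36, -45, 20, -41] -> [4, 36, 45, -20, 41] -> [-16, -144, -180, 80, -164] -> [-80, -720, -900, 400, -820] -> [80, 720, 900, -400, 820] -> 5
  [12, 26, -32, -33, -9, 38, 2, 4, -41] -> [-12, -26, 32, 33, 9, -38, -2, -4, 41] -> [48, 104, -128, -132, -36, 152, 8, 16, -164] -> [240, 520, -640, -660, -180, 760, 40, 80, -820] -> [-240, -520, 640, 660, 180, -760, -40, -80, 820] -> 9
  [23, -14, 31, -17, 7] -> [-23, 14, -31, 17, -7] -> [92, -56, 124, -68, 28] -> [460, -280, 620, -340, 140] -> [-460, 280, -620, 340, -140] -> 5
  [-21, 22, 23] -> [21, -22, -23] -> [-84, 88, 92] -> [-420, 440, 460] -> [420, -440, -460] -> 3
  [-7, 6, -17, 0, -5, 21, 34] -> [7, -6, 17, 0, 5, -21, -34] -> [-28, 24, -68, 0, -20, 84, 136] -> [-140, 120, -340, 0, -100, 420, 680] -> [140, -120, 340, 0, 100, -420, -680] -> 7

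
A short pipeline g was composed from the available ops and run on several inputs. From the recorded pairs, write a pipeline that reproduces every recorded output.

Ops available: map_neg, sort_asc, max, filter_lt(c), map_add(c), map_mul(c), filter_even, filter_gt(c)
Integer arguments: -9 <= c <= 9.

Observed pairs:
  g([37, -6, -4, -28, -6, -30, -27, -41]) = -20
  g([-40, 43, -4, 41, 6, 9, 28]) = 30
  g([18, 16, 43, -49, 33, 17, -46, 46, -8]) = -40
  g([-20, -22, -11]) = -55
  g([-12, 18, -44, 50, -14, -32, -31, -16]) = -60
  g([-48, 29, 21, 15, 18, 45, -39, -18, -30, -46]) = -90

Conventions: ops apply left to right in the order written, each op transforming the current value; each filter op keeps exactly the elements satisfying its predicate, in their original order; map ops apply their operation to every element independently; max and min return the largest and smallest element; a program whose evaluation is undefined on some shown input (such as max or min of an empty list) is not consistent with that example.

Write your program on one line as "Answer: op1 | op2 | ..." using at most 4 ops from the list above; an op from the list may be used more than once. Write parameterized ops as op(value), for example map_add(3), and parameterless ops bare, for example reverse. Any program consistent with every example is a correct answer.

filter_lt(7) | map_mul(5) | max

Check, running the answer program on each example:
  [37, -6, -4, -28, -6, -30, -27, -41] -> [-6, -4, -28, -6, -30, -27, -41] -> [-30, -20, -140, -30, -150, -135, -205] -> -20
  [-40, 43, -4, 41, 6, 9, 28] -> [-40, -4, 6] -> [-200, -20, 30] -> 30
  [18, 16, 43, -49, 33, 17, -46, 46, -8] -> [-49, -46, -8] -> [-245, -230, -40] -> -40
  [-20, -22, -11] -> [-20, -22, -11] -> [-100, -110, -55] -> -55
  [-12, 18, -44, 50, -14, -32, -31, -16] -> [-12, -44, -14, -32, -31, -16] -> [-60, -220, -70, -160, -155, -80] -> -60
  [-48, 29, 21, 15, 18, 45, -39, -18, -30, -46] -> [-48, -39, -18, -30, -46] -> [-240, -195, -90, -150, -230] -> -90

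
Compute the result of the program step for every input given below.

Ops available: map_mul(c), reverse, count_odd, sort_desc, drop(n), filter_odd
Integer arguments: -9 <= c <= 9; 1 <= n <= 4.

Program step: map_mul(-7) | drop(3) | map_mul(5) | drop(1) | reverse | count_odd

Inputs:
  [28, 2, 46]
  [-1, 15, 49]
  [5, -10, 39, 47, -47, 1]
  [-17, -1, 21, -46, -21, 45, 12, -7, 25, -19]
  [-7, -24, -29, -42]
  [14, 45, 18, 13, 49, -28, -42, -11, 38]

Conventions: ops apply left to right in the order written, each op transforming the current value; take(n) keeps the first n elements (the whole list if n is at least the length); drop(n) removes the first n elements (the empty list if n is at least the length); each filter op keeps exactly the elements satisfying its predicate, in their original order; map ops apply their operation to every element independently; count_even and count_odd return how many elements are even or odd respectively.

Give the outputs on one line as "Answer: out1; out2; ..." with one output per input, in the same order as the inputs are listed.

0; 0; 2; 5; 0; 2

Execution, op by op:
  [28, 2, 46] -> [-196, -14, -322] -> [] -> [] -> [] -> [] -> 0
  [-1, 15, 49] -> [7, -105, -343] -> [] -> [] -> [] -> [] -> 0
  [5, -10, 39, 47, -47, 1] -> [-35, 70, -273, -329, 329, -7] -> [-329, 329, -7] -> [-1645, 1645, -35] -> [1645, -35] -> [-35, 1645] -> 2
  [-17, -1, 21, -46, -21, 45, 12, -7, 25, -19] -> [119, 7, -147, 322, 147, -315, -84, 49, -175, 133] -> [322, 147, -315, -84, 49, -175, 133] -> [1610, 735, -1575, -420, 245, -875, 665] -> [735, -1575, -420, 245, -875, 665] -> [665, -875, 245, -420, -1575, 735] -> 5
  [-7, -24, -29, -42] -> [49, 168, 203, 294] -> [294] -> [1470] -> [] -> [] -> 0
  [14, 45, 18, 13, 49, -28, -42, -11, 38] -> [-98, -315, -126, -91, -343, 196, 294, 77, -266] -> [-91, -343, 196, 294, 77, -266] -> [-455, -1715, 980, 1470, 385, -1330] -> [-1715, 980, 1470, 385, -1330] -> [-1330, 385, 1470, 980, -1715] -> 2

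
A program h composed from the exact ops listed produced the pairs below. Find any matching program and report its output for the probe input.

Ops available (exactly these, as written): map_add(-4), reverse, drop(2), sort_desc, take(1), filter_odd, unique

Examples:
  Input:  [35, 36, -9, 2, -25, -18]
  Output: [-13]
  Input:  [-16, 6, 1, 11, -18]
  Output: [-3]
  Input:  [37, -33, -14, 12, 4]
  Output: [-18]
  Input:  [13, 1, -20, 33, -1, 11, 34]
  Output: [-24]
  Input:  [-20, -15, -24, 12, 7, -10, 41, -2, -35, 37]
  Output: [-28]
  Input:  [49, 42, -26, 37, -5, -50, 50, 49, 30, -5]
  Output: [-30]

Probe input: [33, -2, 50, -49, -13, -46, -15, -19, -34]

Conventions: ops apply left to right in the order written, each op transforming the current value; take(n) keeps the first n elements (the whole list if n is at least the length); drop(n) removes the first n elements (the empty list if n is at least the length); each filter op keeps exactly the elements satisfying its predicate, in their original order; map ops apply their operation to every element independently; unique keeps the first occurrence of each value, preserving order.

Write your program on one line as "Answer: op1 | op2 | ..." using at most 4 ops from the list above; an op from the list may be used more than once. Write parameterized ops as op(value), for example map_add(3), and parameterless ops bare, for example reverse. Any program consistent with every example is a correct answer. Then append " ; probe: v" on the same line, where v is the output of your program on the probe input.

map_add(-4) | drop(2) | take(1) ; probe: [46]

Check, running the answer program on each example:
  [35, 36, -9, 2, -25, -18] -> [31, 32, -13, -2, -29, -22] -> [-13, -2, -29, -22] -> [-13]
  [-16, 6, 1, 11, -18] -> [-20, 2, -3, 7, -22] -> [-3, 7, -22] -> [-3]
  [37, -33, -14, 12, 4] -> [33, -37, -18, 8, 0] -> [-18, 8, 0] -> [-18]
  [13, 1, -20, 33, -1, 11, 34] -> [9, -3, -24, 29, -5, 7, 30] -> [-24, 29, -5, 7, 30] -> [-24]
  [-20, -15, -24, 12, 7, -10, 41, -2, -35, 37] -> [-24, -19, -28, 8, 3, -14, 37, -6, -39, 33] -> [-28, 8, 3, -14, 37, -6, -39, 33] -> [-28]
  [49, 42, -26, 37, -5, -50, 50, 49, 30, -5] -> [45, 38, -30, 33, -9, -54, 46, 45, 26, -9] -> [-30, 33, -9, -54, 46, 45, 26, -9] -> [-30]
  probe: [33, -2, 50, -49, -13, -46, -15, -19, -34] -> [29, -6, 46, -53, -17, -50, -19, -23, -38] -> [46, -53, -17, -50, -19, -23, -38] -> [46]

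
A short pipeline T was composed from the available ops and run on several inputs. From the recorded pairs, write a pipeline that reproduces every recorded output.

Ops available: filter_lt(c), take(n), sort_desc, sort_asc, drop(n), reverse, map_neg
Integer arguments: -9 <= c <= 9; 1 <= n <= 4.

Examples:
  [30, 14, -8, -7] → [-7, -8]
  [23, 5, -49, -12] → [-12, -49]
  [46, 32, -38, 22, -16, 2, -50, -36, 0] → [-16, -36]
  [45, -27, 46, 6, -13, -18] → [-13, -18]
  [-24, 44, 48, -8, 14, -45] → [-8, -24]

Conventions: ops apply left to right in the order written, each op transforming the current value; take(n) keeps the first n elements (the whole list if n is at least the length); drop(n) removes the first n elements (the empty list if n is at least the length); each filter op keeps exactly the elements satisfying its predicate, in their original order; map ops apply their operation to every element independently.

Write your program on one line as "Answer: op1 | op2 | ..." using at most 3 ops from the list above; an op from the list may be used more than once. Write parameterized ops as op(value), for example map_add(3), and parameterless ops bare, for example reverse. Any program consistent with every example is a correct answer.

filter_lt(-3) | sort_desc | take(2)

Check, running the answer program on each example:
  [30, 14, -8, -7] -> [-8, -7] -> [-7, -8] -> [-7, -8]
  [23, 5, -49, -12] -> [-49, -12] -> [-12, -49] -> [-12, -49]
  [46, 32, -38, 22, -16, 2, -50, -36, 0] -> [-38, -16, -50, -36] -> [-16, -36, -38, -50] -> [-16, -36]
  [45, -27, 46, 6, -13, -18] -> [-27, -13, -18] -> [-13, -18, -27] -> [-13, -18]
  [-24, 44, 48, -8, 14, -45] -> [-24, -8, -45] -> [-8, -24, -45] -> [-8, -24]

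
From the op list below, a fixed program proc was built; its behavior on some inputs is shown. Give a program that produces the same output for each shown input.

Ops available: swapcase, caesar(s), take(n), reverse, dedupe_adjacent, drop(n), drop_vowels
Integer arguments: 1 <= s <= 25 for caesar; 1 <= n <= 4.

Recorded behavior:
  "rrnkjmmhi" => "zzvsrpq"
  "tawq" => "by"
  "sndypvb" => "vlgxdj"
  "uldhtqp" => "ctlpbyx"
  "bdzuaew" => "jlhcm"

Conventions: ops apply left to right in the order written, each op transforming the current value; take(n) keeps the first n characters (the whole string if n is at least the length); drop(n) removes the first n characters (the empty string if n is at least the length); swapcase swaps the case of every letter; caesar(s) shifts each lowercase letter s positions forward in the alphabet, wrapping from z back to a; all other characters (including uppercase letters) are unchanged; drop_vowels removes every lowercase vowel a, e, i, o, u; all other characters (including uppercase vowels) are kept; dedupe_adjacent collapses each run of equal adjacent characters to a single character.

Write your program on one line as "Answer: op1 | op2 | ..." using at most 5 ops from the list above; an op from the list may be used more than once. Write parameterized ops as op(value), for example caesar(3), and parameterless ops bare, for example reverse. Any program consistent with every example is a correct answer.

caesar(22) | caesar(1) | caesar(11) | drop_vowels

Check, running the answer program on each example:
  "rrnkjmmhi" -> "nnjgfiide" -> "ookhgjjef" -> "zzvsruupq" -> "zzvsrpq"
  "tawq" -> "pwsm" -> "qxtn" -> "biey" -> "by"
  "sndypvb" -> "ojzulrx" -> "pkavmsy" -> "avlgxdj" -> "vlgxdj"
  "uldhtqp" -> "qhzdpml" -> "riaeqnm" -> "ctlpbyx" -> "ctlpbyx"
  "bdzuaew" -> "xzvqwas" -> "yawrxbt" -> "jlhcime" -> "jlhcm"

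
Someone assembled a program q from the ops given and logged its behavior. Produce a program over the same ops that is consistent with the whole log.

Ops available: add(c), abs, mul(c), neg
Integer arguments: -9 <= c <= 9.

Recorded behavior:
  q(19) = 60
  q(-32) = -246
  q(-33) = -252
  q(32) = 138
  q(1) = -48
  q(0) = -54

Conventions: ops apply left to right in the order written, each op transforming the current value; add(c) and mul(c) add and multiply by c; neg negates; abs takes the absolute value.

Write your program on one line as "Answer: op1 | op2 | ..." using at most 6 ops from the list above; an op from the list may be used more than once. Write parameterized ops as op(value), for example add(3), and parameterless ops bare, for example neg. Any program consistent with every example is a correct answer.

add(2) | add(-8) | add(-3) | neg | mul(-6)

Check, running the answer program on each example:
  19 -> 21 -> 13 -> 10 -> -10 -> 60
  -32 -> -30 -> -38 -> -41 -> 41 -> -246
  -33 -> -31 -> -39 -> -42 -> 42 -> -252
  32 -> 34 -> 26 -> 23 -> -23 -> 138
  1 -> 3 -> -5 -> -8 -> 8 -> -48
  0 -> 2 -> -6 -> -9 -> 9 -> -54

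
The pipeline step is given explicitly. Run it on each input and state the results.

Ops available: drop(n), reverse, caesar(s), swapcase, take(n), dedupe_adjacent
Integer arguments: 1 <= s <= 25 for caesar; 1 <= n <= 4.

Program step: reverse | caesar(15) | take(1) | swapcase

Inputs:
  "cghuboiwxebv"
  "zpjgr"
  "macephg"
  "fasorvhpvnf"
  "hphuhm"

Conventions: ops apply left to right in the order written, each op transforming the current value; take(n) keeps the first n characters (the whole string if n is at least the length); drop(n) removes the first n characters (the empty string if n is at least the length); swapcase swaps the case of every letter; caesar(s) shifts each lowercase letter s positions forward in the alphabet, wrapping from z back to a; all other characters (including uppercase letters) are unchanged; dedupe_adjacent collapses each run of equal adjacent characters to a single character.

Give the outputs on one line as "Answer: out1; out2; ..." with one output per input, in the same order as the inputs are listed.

"K"; "G"; "V"; "U"; "B"

Execution, op by op:
  "cghuboiwxebv" -> "vbexwiobuhgc" -> "kqtmlxdqjwvr" -> "k" -> "K"
  "zpjgr" -> "rgjpz" -> "gvyeo" -> "g" -> "G"
  "macephg" -> "ghpecam" -> "vwetrpb" -> "v" -> "V"
  "fasorvhpvnf" -> "fnvphvrosaf" -> "uckewkgdhpu" -> "u" -> "U"
  "hphuhm" -> "mhuhph" -> "bwjwew" -> "b" -> "B"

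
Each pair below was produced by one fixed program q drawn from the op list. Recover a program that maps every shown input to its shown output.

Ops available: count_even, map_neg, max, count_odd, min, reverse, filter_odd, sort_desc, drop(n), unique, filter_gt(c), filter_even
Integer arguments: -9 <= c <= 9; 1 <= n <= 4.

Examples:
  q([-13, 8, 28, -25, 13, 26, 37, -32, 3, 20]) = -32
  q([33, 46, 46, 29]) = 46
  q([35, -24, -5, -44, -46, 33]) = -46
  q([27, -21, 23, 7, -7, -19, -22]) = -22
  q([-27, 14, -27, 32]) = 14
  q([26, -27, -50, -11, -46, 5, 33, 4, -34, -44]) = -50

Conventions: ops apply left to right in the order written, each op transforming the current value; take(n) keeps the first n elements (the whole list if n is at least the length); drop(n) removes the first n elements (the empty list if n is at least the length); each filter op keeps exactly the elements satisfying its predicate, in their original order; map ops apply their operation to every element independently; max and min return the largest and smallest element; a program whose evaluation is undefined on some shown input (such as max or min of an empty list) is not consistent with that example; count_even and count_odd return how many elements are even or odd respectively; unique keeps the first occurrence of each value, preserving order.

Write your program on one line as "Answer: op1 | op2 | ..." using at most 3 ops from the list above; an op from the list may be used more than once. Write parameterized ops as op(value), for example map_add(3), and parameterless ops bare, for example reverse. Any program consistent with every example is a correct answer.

filter_even | sort_desc | min

Check, running the answer program on each example:
  [-13, 8, 28, -25, 13, 26, 37, -32, 3, 20] -> [8, 28, 26, -32, 20] -> [28, 26, 20, 8, -32] -> -32
  [33, 46, 46, 29] -> [46, 46] -> [46, 46] -> 46
  [35, -24, -5, -44, -46, 33] -> [-24, -44, -46] -> [-24, -44, -46] -> -46
  [27, -21, 23, 7, -7, -19, -22] -> [-22] -> [-22] -> -22
  [-27, 14, -27, 32] -> [14, 32] -> [32, 14] -> 14
  [26, -27, -50, -11, -46, 5, 33, 4, -34, -44] -> [26, -50, -46, 4, -34, -44] -> [26, 4, -34, -44, -46, -50] -> -50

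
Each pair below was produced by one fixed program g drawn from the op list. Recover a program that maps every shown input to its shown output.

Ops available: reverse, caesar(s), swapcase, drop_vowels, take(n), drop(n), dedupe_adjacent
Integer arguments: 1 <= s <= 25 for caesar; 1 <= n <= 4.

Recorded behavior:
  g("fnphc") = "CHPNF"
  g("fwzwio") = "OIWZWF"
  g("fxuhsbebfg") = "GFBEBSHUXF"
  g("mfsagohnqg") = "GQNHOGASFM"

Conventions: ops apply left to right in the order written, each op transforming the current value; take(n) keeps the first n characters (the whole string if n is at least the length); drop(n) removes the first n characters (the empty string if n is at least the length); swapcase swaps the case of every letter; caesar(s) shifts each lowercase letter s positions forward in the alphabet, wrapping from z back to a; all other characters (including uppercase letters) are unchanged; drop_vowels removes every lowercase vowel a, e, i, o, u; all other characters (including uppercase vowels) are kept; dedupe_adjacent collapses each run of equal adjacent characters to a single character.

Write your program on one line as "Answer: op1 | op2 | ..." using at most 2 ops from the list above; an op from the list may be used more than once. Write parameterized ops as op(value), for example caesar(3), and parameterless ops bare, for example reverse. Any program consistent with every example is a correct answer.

reverse | swapcase

Check, running the answer program on each example:
  "fnphc" -> "chpnf" -> "CHPNF"
  "fwzwio" -> "oiwzwf" -> "OIWZWF"
  "fxuhsbebfg" -> "gfbebshuxf" -> "GFBEBSHUXF"
  "mfsagohnqg" -> "gqnhogasfm" -> "GQNHOGASFM"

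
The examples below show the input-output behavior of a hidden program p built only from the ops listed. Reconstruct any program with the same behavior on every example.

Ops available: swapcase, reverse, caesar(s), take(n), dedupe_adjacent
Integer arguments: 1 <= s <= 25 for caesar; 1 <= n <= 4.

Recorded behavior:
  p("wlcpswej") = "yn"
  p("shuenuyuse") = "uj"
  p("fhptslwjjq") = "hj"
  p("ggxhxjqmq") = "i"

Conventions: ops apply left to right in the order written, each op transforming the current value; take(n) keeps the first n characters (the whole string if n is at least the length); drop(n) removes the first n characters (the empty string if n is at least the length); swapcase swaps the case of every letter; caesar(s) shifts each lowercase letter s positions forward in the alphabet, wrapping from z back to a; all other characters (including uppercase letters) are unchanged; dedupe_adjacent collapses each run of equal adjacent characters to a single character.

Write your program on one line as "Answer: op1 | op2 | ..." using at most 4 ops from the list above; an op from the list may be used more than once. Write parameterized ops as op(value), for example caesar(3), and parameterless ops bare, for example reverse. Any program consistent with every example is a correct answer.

caesar(2) | take(2) | dedupe_adjacent

Check, running the answer program on each example:
  "wlcpswej" -> "yneruygl" -> "yn" -> "yn"
  "shuenuyuse" -> "ujwgpwawug" -> "uj" -> "uj"
  "fhptslwjjq" -> "hjrvunylls" -> "hj" -> "hj"
  "ggxhxjqmq" -> "iizjzlsos" -> "ii" -> "i"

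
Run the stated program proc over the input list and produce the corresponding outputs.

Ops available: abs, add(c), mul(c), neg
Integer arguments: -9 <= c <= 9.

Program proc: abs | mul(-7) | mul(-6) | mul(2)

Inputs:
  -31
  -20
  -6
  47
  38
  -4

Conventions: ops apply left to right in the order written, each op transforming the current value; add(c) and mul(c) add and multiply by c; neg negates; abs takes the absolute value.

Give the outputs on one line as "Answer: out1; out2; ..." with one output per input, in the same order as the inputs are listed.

Execution, op by op:
  -31 -> 31 -> -217 -> 1302 -> 2604
  -20 -> 20 -> -140 -> 840 -> 1680
  -6 -> 6 -> -42 -> 252 -> 504
  47 -> 47 -> -329 -> 1974 -> 3948
  38 -> 38 -> -266 -> 1596 -> 3192
  -4 -> 4 -> -28 -> 168 -> 336

2604; 1680; 504; 3948; 3192; 336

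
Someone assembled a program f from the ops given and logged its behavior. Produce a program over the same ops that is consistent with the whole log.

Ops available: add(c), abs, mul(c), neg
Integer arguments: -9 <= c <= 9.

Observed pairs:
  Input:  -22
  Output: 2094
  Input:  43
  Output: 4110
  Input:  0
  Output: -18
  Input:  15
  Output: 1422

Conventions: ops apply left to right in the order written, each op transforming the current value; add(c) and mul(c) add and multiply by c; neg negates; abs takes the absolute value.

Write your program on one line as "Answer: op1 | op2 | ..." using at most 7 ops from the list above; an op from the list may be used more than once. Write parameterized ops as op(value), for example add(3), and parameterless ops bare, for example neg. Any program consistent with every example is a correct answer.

neg | mul(-8) | abs | mul(2) | add(-3) | mul(6)

Check, running the answer program on each example:
  -22 -> 22 -> -176 -> 176 -> 352 -> 349 -> 2094
  43 -> -43 -> 344 -> 344 -> 688 -> 685 -> 4110
  0 -> 0 -> 0 -> 0 -> 0 -> -3 -> -18
  15 -> -15 -> 120 -> 120 -> 240 -> 237 -> 1422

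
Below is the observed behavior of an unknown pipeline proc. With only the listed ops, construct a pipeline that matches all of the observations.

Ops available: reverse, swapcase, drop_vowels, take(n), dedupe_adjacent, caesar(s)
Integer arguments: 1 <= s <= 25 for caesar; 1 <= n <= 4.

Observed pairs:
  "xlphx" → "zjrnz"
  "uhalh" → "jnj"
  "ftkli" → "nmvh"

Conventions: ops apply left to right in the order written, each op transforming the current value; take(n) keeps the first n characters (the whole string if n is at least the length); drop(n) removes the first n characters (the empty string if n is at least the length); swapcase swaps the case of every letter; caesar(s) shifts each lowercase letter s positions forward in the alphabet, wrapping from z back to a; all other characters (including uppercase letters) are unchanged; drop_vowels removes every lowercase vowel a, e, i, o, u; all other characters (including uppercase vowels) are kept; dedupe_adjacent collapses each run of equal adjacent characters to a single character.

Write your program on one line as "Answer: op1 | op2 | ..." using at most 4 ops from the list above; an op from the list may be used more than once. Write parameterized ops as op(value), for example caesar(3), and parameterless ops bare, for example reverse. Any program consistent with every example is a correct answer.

drop_vowels | caesar(8) | reverse | caesar(20)

Check, running the answer program on each example:
  "xlphx" -> "xlphx" -> "ftxpf" -> "fpxtf" -> "zjrnz"
  "uhalh" -> "hlh" -> "ptp" -> "ptp" -> "jnj"
  "ftkli" -> "ftkl" -> "nbst" -> "tsbn" -> "nmvh"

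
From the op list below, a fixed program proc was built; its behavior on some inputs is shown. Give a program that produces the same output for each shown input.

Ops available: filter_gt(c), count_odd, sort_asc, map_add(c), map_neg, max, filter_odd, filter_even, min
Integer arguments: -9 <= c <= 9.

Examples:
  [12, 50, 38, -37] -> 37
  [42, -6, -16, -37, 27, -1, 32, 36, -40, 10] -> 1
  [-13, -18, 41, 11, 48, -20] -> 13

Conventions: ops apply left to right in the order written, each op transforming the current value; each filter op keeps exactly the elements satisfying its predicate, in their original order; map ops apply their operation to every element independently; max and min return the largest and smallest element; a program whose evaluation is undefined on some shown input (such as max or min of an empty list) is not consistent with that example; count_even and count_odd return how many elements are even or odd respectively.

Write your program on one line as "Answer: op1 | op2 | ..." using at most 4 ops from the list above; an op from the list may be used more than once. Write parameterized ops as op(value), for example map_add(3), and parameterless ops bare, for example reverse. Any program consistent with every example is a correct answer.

map_neg | filter_gt(-5) | filter_odd | min

Check, running the answer program on each example:
  [12, 50, 38, -37] -> [-12, -50, -38, 37] -> [37] -> [37] -> 37
  [42, -6, -16, -37, 27, -1, 32, 36, -40, 10] -> [-42, 6, 16, 37, -27, 1, -32, -36, 40, -10] -> [6, 16, 37, 1, 40] -> [37, 1] -> 1
  [-13, -18, 41, 11, 48, -20] -> [13, 18, -41, -11, -48, 20] -> [13, 18, 20] -> [13] -> 13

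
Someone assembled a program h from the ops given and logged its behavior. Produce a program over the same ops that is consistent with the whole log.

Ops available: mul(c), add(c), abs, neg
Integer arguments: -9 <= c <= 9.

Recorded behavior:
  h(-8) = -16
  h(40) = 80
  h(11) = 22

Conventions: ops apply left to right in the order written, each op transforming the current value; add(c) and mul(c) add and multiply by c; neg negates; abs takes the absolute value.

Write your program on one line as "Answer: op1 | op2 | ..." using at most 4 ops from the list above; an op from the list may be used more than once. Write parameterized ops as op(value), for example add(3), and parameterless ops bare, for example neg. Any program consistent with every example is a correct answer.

neg | mul(2) | neg

Check, running the answer program on each example:
  -8 -> 8 -> 16 -> -16
  40 -> -40 -> -80 -> 80
  11 -> -11 -> -22 -> 22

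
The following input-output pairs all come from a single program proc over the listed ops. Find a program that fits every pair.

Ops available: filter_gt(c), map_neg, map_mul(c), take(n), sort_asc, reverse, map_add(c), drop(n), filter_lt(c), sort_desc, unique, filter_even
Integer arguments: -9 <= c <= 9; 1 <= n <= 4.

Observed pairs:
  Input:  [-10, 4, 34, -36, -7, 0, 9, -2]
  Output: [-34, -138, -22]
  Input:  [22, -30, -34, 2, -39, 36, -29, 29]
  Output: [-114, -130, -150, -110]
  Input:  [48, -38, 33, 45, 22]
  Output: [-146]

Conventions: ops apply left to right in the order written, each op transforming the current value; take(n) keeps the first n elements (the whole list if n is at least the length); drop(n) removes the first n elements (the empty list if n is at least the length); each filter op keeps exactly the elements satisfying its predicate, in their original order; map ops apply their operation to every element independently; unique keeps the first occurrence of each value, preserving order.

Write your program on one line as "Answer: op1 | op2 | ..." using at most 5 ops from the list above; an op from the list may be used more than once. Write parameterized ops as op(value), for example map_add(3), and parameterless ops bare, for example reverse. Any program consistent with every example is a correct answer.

map_mul(4) | map_add(1) | filter_lt(-7) | map_add(5)

Check, running the answer program on each example:
  [-10, 4, 34, -36, -7, 0, 9, -2] -> [-40, 16, 136, -144, -28, 0, 36, -8] -> [-39, 17, 137, -143, -27, 1, 37, -7] -> [-39, -143, -27] -> [-34, -138, -22]
  [22, -30, -34, 2, -39, 36, -29, 29] -> [88, -120, -136, 8, -156, 144, -116, 116] -> [89, -119, -135, 9, -155, 145, -115, 117] -> [-119, -135, -155, -115] -> [-114, -130, -150, -110]
  [48, -38, 33, 45, 22] -> [192, -152, 132, 180, 88] -> [193, -151, 133, 181, 89] -> [-151] -> [-146]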